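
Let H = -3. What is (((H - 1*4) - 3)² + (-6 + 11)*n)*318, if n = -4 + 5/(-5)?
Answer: 23850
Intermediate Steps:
n = -5 (n = -4 + 5*(-⅕) = -4 - 1 = -5)
(((H - 1*4) - 3)² + (-6 + 11)*n)*318 = (((-3 - 1*4) - 3)² + (-6 + 11)*(-5))*318 = (((-3 - 4) - 3)² + 5*(-5))*318 = ((-7 - 3)² - 25)*318 = ((-10)² - 25)*318 = (100 - 25)*318 = 75*318 = 23850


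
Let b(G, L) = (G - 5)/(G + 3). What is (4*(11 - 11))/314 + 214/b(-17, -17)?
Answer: 1498/11 ≈ 136.18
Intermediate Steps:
b(G, L) = (-5 + G)/(3 + G)
(4*(11 - 11))/314 + 214/b(-17, -17) = (4*(11 - 11))/314 + 214/(((-5 - 17)/(3 - 17))) = (4*0)*(1/314) + 214/((-22/(-14))) = 0*(1/314) + 214/((-1/14*(-22))) = 0 + 214/(11/7) = 0 + 214*(7/11) = 0 + 1498/11 = 1498/11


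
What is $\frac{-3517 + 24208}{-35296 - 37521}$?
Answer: $- \frac{20691}{72817} \approx -0.28415$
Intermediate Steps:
$\frac{-3517 + 24208}{-35296 - 37521} = \frac{20691}{-72817} = 20691 \left(- \frac{1}{72817}\right) = - \frac{20691}{72817}$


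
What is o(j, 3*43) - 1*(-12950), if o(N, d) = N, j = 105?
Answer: 13055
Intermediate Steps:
o(j, 3*43) - 1*(-12950) = 105 - 1*(-12950) = 105 + 12950 = 13055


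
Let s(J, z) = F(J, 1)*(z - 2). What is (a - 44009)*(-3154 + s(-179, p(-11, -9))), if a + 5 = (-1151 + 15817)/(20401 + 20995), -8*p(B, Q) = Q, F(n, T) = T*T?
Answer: 22992588645921/165584 ≈ 1.3886e+8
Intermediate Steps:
F(n, T) = T²
p(B, Q) = -Q/8
s(J, z) = -2 + z (s(J, z) = 1²*(z - 2) = 1*(-2 + z) = -2 + z)
a = -96157/20698 (a = -5 + (-1151 + 15817)/(20401 + 20995) = -5 + 14666/41396 = -5 + 14666*(1/41396) = -5 + 7333/20698 = -96157/20698 ≈ -4.6457)
(a - 44009)*(-3154 + s(-179, p(-11, -9))) = (-96157/20698 - 44009)*(-3154 + (-2 - ⅛*(-9))) = -910994439*(-3154 + (-2 + 9/8))/20698 = -910994439*(-3154 - 7/8)/20698 = -910994439/20698*(-25239/8) = 22992588645921/165584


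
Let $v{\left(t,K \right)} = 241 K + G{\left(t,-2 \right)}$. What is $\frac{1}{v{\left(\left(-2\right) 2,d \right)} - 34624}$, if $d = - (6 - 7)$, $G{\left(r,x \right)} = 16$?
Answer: $- \frac{1}{34367} \approx -2.9098 \cdot 10^{-5}$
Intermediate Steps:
$d = 1$ ($d = \left(-1\right) \left(-1\right) = 1$)
$v{\left(t,K \right)} = 16 + 241 K$ ($v{\left(t,K \right)} = 241 K + 16 = 16 + 241 K$)
$\frac{1}{v{\left(\left(-2\right) 2,d \right)} - 34624} = \frac{1}{\left(16 + 241 \cdot 1\right) - 34624} = \frac{1}{\left(16 + 241\right) - 34624} = \frac{1}{257 - 34624} = \frac{1}{-34367} = - \frac{1}{34367}$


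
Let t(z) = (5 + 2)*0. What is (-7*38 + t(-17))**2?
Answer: 70756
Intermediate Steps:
t(z) = 0 (t(z) = 7*0 = 0)
(-7*38 + t(-17))**2 = (-7*38 + 0)**2 = (-266 + 0)**2 = (-266)**2 = 70756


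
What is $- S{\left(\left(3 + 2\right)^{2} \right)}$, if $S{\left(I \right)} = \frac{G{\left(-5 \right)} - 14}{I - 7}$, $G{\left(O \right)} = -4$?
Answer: $1$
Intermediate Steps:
$S{\left(I \right)} = - \frac{18}{-7 + I}$ ($S{\left(I \right)} = \frac{-4 - 14}{I - 7} = - \frac{18}{-7 + I}$)
$- S{\left(\left(3 + 2\right)^{2} \right)} = - \frac{-18}{-7 + \left(3 + 2\right)^{2}} = - \frac{-18}{-7 + 5^{2}} = - \frac{-18}{-7 + 25} = - \frac{-18}{18} = \left(-1\right) \left(-1\right) = 1$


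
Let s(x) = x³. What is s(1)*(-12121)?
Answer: -12121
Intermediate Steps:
s(1)*(-12121) = 1³*(-12121) = 1*(-12121) = -12121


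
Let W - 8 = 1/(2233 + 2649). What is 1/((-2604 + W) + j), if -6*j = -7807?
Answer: -7323/9482063 ≈ -0.00077230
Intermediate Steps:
j = 7807/6 (j = -⅙*(-7807) = 7807/6 ≈ 1301.2)
W = 39057/4882 (W = 8 + 1/(2233 + 2649) = 8 + 1/4882 = 39057/4882 ≈ 8.0002)
1/((-2604 + W) + j) = 1/((-2604 + 39057/4882) + 7807/6) = 1/(-12673671/4882 + 7807/6) = 1/(-9482063/7323) = -7323/9482063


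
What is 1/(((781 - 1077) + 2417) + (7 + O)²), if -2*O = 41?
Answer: 4/9213 ≈ 0.00043417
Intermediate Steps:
O = -41/2 (O = -½*41 = -41/2 ≈ -20.500)
1/(((781 - 1077) + 2417) + (7 + O)²) = 1/(((781 - 1077) + 2417) + (7 - 41/2)²) = 1/((-296 + 2417) + (-27/2)²) = 1/(2121 + 729/4) = 1/(9213/4) = 4/9213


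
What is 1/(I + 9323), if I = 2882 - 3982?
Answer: 1/8223 ≈ 0.00012161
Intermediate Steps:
I = -1100
1/(I + 9323) = 1/(-1100 + 9323) = 1/8223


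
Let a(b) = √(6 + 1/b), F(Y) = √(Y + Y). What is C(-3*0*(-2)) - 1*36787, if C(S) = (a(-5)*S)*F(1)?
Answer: -36787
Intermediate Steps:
F(Y) = √2*√Y (F(Y) = √(2*Y) = √2*√Y)
C(S) = S*√290/5 (C(S) = (√(6 + 1/(-5))*S)*(√2*√1) = (√(6 - ⅕)*S)*(√2*1) = (√(29/5)*S)*√2 = ((√145/5)*S)*√2 = (S*√145/5)*√2 = S*√290/5)
C(-3*0*(-2)) - 1*36787 = (-3*0*(-2))*√290/5 - 1*36787 = (0*(-2))*√290/5 - 36787 = (⅕)*0*√290 - 36787 = 0 - 36787 = -36787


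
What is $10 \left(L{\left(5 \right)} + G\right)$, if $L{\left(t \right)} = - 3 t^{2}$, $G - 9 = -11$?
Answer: $-770$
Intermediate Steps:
$G = -2$ ($G = 9 - 11 = -2$)
$10 \left(L{\left(5 \right)} + G\right) = 10 \left(- 3 \cdot 5^{2} - 2\right) = 10 \left(\left(-3\right) 25 - 2\right) = 10 \left(-75 - 2\right) = 10 \left(-77\right) = -770$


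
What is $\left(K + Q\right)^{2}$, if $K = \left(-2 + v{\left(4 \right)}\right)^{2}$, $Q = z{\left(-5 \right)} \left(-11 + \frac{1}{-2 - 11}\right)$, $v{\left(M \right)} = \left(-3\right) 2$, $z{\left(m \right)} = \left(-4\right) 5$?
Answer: $\frac{13778944}{169} \approx 81532.0$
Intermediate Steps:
$z{\left(m \right)} = -20$
$v{\left(M \right)} = -6$
$Q = \frac{2880}{13}$ ($Q = - 20 \left(-11 + \frac{1}{-2 - 11}\right) = - 20 \left(-11 + \frac{1}{-13}\right) = - 20 \left(-11 - \frac{1}{13}\right) = \left(-20\right) \left(- \frac{144}{13}\right) = \frac{2880}{13} \approx 221.54$)
$K = 64$ ($K = \left(-2 - 6\right)^{2} = \left(-8\right)^{2} = 64$)
$\left(K + Q\right)^{2} = \left(64 + \frac{2880}{13}\right)^{2} = \left(\frac{3712}{13}\right)^{2} = \frac{13778944}{169}$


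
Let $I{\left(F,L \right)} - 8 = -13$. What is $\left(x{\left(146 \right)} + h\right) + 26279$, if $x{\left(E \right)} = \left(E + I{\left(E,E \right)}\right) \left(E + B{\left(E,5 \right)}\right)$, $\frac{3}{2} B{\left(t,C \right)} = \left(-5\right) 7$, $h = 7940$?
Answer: $51515$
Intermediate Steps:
$I{\left(F,L \right)} = -5$ ($I{\left(F,L \right)} = 8 - 13 = -5$)
$B{\left(t,C \right)} = - \frac{70}{3}$ ($B{\left(t,C \right)} = \frac{2 \left(\left(-5\right) 7\right)}{3} = \frac{2}{3} \left(-35\right) = - \frac{70}{3}$)
$x{\left(E \right)} = \left(-5 + E\right) \left(- \frac{70}{3} + E\right)$ ($x{\left(E \right)} = \left(E - 5\right) \left(E - \frac{70}{3}\right) = \left(-5 + E\right) \left(- \frac{70}{3} + E\right)$)
$\left(x{\left(146 \right)} + h\right) + 26279 = \left(\left(\frac{350}{3} + 146^{2} - \frac{12410}{3}\right) + 7940\right) + 26279 = \left(\left(\frac{350}{3} + 21316 - \frac{12410}{3}\right) + 7940\right) + 26279 = \left(17296 + 7940\right) + 26279 = 25236 + 26279 = 51515$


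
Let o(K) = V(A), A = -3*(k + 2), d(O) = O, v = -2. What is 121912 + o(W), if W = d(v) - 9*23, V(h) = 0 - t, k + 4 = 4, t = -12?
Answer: 121924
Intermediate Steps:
k = 0 (k = -4 + 4 = 0)
A = -6 (A = -3*(0 + 2) = -3*2 = -6)
V(h) = 12 (V(h) = 0 - 1*(-12) = 0 + 12 = 12)
W = -209 (W = -2 - 9*23 = -2 - 207 = -209)
o(K) = 12
121912 + o(W) = 121912 + 12 = 121924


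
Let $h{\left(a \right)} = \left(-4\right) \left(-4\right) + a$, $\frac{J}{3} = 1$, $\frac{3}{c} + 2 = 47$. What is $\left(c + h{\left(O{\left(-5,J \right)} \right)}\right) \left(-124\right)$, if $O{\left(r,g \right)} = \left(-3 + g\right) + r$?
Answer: $- \frac{20584}{15} \approx -1372.3$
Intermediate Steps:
$c = \frac{1}{15}$ ($c = \frac{3}{-2 + 47} = \frac{3}{45} = 3 \cdot \frac{1}{45} = \frac{1}{15} \approx 0.066667$)
$J = 3$ ($J = 3 \cdot 1 = 3$)
$O{\left(r,g \right)} = -3 + g + r$
$h{\left(a \right)} = 16 + a$
$\left(c + h{\left(O{\left(-5,J \right)} \right)}\right) \left(-124\right) = \left(\frac{1}{15} + \left(16 - 5\right)\right) \left(-124\right) = \left(\frac{1}{15} + 11\right) \left(-124\right) = \frac{166}{15} \left(-124\right) = - \frac{20584}{15}$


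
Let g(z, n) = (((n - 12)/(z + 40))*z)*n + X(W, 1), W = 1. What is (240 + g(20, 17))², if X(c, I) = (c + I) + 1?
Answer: 662596/9 ≈ 73622.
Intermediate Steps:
X(c, I) = 1 + I + c (X(c, I) = (I + c) + 1 = 1 + I + c)
g(z, n) = 3 + n*z*(-12 + n)/(40 + z) (g(z, n) = (((n - 12)/(z + 40))*z)*n + (1 + 1 + 1) = (((-12 + n)/(40 + z))*z)*n + 3 = (z*(-12 + n)/(40 + z))*n + 3 = n*z*(-12 + n)/(40 + z) + 3 = 3 + n*z*(-12 + n)/(40 + z))
(240 + g(20, 17))² = (240 + (120 + 3*20 + 20*17² - 12*17*20)/(40 + 20))² = (240 + (120 + 60 + 20*289 - 4080)/60)² = (240 + (120 + 60 + 5780 - 4080)/60)² = (240 + (1/60)*1880)² = (240 + 94/3)² = (814/3)² = 662596/9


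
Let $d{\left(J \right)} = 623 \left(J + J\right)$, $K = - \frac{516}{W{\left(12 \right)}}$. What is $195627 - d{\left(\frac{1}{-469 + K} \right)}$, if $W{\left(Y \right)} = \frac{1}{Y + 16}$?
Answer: $\frac{416881315}{2131} \approx 1.9563 \cdot 10^{5}$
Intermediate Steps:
$W{\left(Y \right)} = \frac{1}{16 + Y}$
$K = -14448$ ($K = - \frac{516}{\frac{1}{16 + 12}} = - \frac{516}{\frac{1}{28}} = - 516 \frac{1}{\frac{1}{28}} = \left(-516\right) 28 = -14448$)
$d{\left(J \right)} = 1246 J$ ($d{\left(J \right)} = 623 \cdot 2 J = 1246 J$)
$195627 - d{\left(\frac{1}{-469 + K} \right)} = 195627 - \frac{1246}{-469 - 14448} = 195627 - \frac{1246}{-14917} = 195627 - 1246 \left(- \frac{1}{14917}\right) = 195627 - - \frac{178}{2131} = 195627 + \frac{178}{2131} = \frac{416881315}{2131}$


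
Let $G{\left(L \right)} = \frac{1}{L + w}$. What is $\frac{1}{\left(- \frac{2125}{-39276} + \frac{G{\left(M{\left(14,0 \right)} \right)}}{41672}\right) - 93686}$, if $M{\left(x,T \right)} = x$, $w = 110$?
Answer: $- \frac{50737993632}{4753436926254733} \approx -1.0674 \cdot 10^{-5}$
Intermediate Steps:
$G{\left(L \right)} = \frac{1}{110 + L}$ ($G{\left(L \right)} = \frac{1}{L + 110} = \frac{1}{110 + L}$)
$\frac{1}{\left(- \frac{2125}{-39276} + \frac{G{\left(M{\left(14,0 \right)} \right)}}{41672}\right) - 93686} = \frac{1}{\left(- \frac{2125}{-39276} + \frac{1}{\left(110 + 14\right) 41672}\right) - 93686} = \frac{1}{\left(\left(-2125\right) \left(- \frac{1}{39276}\right) + \frac{1}{124} \cdot \frac{1}{41672}\right) - 93686} = \frac{1}{\left(\frac{2125}{39276} + \frac{1}{124} \cdot \frac{1}{41672}\right) - 93686} = \frac{1}{\left(\frac{2125}{39276} + \frac{1}{5167328}\right) - 93686} = \frac{1}{\frac{2745152819}{50737993632} - 93686} = \frac{1}{- \frac{4753436926254733}{50737993632}} = - \frac{50737993632}{4753436926254733}$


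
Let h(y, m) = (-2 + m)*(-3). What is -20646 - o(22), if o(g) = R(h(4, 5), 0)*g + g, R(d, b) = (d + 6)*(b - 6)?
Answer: -21064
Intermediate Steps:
h(y, m) = 6 - 3*m
R(d, b) = (-6 + b)*(6 + d) (R(d, b) = (6 + d)*(-6 + b) = (-6 + b)*(6 + d))
o(g) = 19*g (o(g) = (-36 - 6*(6 - 3*5) + 6*0 + 0*(6 - 3*5))*g + g = (-36 - 6*(6 - 15) + 0 + 0*(6 - 15))*g + g = (-36 - 6*(-9) + 0 + 0*(-9))*g + g = (-36 + 54 + 0 + 0)*g + g = 18*g + g = 19*g)
-20646 - o(22) = -20646 - 19*22 = -20646 - 1*418 = -20646 - 418 = -21064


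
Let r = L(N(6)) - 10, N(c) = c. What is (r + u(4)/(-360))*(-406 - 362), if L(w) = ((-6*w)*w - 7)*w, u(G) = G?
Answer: 15529088/15 ≈ 1.0353e+6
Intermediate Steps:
L(w) = w*(-7 - 6*w**2) (L(w) = (-6*w**2 - 7)*w = (-7 - 6*w**2)*w = w*(-7 - 6*w**2))
r = -1348 (r = -1*6*(7 + 6*6**2) - 10 = -1*6*(7 + 6*36) - 10 = -1*6*(7 + 216) - 10 = -1*6*223 - 10 = -1338 - 10 = -1348)
(r + u(4)/(-360))*(-406 - 362) = (-1348 + 4/(-360))*(-406 - 362) = (-1348 + 4*(-1/360))*(-768) = (-1348 - 1/90)*(-768) = -121321/90*(-768) = 15529088/15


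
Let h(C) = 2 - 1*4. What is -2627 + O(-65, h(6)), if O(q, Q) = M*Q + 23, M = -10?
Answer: -2584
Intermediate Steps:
h(C) = -2 (h(C) = 2 - 4 = -2)
O(q, Q) = 23 - 10*Q (O(q, Q) = -10*Q + 23 = 23 - 10*Q)
-2627 + O(-65, h(6)) = -2627 + (23 - 10*(-2)) = -2627 + (23 + 20) = -2627 + 43 = -2584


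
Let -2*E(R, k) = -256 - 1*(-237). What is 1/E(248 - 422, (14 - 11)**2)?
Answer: 2/19 ≈ 0.10526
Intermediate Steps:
E(R, k) = 19/2 (E(R, k) = -(-256 - 1*(-237))/2 = -(-256 + 237)/2 = -1/2*(-19) = 19/2)
1/E(248 - 422, (14 - 11)**2) = 1/(19/2) = 2/19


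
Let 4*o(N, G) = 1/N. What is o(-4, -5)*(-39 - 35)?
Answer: 37/8 ≈ 4.6250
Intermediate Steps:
o(N, G) = 1/(4*N)
o(-4, -5)*(-39 - 35) = ((¼)/(-4))*(-39 - 35) = ((¼)*(-¼))*(-74) = -1/16*(-74) = 37/8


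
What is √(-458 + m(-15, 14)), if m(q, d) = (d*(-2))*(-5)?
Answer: I*√318 ≈ 17.833*I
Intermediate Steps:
m(q, d) = 10*d (m(q, d) = -2*d*(-5) = 10*d)
√(-458 + m(-15, 14)) = √(-458 + 10*14) = √(-458 + 140) = √(-318) = I*√318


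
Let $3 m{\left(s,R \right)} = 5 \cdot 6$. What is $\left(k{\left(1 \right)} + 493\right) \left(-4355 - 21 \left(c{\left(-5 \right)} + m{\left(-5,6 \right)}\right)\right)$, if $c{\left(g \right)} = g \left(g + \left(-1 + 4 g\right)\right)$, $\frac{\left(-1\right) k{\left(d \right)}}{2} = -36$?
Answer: $-4121675$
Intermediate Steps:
$k{\left(d \right)} = 72$ ($k{\left(d \right)} = \left(-2\right) \left(-36\right) = 72$)
$m{\left(s,R \right)} = 10$ ($m{\left(s,R \right)} = \frac{5 \cdot 6}{3} = \frac{1}{3} \cdot 30 = 10$)
$c{\left(g \right)} = g \left(-1 + 5 g\right)$
$\left(k{\left(1 \right)} + 493\right) \left(-4355 - 21 \left(c{\left(-5 \right)} + m{\left(-5,6 \right)}\right)\right) = \left(72 + 493\right) \left(-4355 - 21 \left(- 5 \left(-1 + 5 \left(-5\right)\right) + 10\right)\right) = 565 \left(-4355 - 21 \left(- 5 \left(-1 - 25\right) + 10\right)\right) = 565 \left(-4355 - 21 \left(\left(-5\right) \left(-26\right) + 10\right)\right) = 565 \left(-4355 - 21 \left(130 + 10\right)\right) = 565 \left(-4355 - 2940\right) = 565 \left(-7295\right) = -4121675$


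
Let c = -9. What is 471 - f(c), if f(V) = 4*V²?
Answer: 147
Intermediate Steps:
471 - f(c) = 471 - 4*(-9)² = 471 - 4*81 = 471 - 1*324 = 471 - 324 = 147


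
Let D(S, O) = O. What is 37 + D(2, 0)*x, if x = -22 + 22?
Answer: 37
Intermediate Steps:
x = 0
37 + D(2, 0)*x = 37 + 0*0 = 37 + 0 = 37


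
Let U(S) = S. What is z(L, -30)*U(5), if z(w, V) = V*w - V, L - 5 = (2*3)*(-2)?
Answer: 1200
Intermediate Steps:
L = -7 (L = 5 + (2*3)*(-2) = 5 + 6*(-2) = 5 - 12 = -7)
z(w, V) = -V + V*w
z(L, -30)*U(5) = -30*(-1 - 7)*5 = -30*(-8)*5 = 240*5 = 1200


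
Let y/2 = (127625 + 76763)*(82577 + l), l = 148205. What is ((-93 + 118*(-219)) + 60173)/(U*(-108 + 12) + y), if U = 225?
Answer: 17119/47169060616 ≈ 3.6293e-7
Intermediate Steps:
y = 94338142832 (y = 2*((127625 + 76763)*(82577 + 148205)) = 2*(204388*230782) = 2*47169071416 = 94338142832)
((-93 + 118*(-219)) + 60173)/(U*(-108 + 12) + y) = ((-93 + 118*(-219)) + 60173)/(225*(-108 + 12) + 94338142832) = ((-93 - 25842) + 60173)/(225*(-96) + 94338142832) = (-25935 + 60173)/(-21600 + 94338142832) = 34238/94338121232 = 34238*(1/94338121232) = 17119/47169060616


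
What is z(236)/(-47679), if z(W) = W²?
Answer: -55696/47679 ≈ -1.1681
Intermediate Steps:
z(236)/(-47679) = 236²/(-47679) = 55696*(-1/47679) = -55696/47679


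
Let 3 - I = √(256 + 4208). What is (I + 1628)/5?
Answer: 1631/5 - 12*√31/5 ≈ 312.84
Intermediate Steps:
I = 3 - 12*√31 (I = 3 - √(256 + 4208) = 3 - √4464 = 3 - 12*√31 ≈ -63.813)
(I + 1628)/5 = ((3 - 12*√31) + 1628)/5 = (1631 - 12*√31)/5 = 1631/5 - 12*√31/5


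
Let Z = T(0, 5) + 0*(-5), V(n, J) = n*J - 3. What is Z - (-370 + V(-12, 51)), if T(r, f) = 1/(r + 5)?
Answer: 4926/5 ≈ 985.20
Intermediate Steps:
V(n, J) = -3 + J*n (V(n, J) = J*n - 3 = -3 + J*n)
T(r, f) = 1/(5 + r)
Z = ⅕ (Z = 1/(5 + 0) + 0*(-5) = 1/5 + 0 = ⅕ + 0 = ⅕ ≈ 0.20000)
Z - (-370 + V(-12, 51)) = ⅕ - (-370 + (-3 + 51*(-12))) = ⅕ - (-370 + (-3 - 612)) = ⅕ - (-370 - 615) = ⅕ - 1*(-985) = ⅕ + 985 = 4926/5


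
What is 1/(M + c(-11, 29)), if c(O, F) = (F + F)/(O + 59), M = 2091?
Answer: 24/50213 ≈ 0.00047796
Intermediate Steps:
c(O, F) = 2*F/(59 + O) (c(O, F) = (2*F)/(59 + O) = 2*F/(59 + O))
1/(M + c(-11, 29)) = 1/(2091 + 2*29/(59 - 11)) = 1/(2091 + 2*29/48) = 1/(2091 + 2*29*(1/48)) = 1/(2091 + 29/24) = 1/(50213/24) = 24/50213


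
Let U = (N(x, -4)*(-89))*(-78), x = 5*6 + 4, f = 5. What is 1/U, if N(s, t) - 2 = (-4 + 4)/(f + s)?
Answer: 1/13884 ≈ 7.2025e-5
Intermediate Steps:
x = 34 (x = 30 + 4 = 34)
N(s, t) = 2 (N(s, t) = 2 + (-4 + 4)/(5 + s) = 2 + 0/(5 + s) = 2 + 0 = 2)
U = 13884 (U = (2*(-89))*(-78) = -178*(-78) = 13884)
1/U = 1/13884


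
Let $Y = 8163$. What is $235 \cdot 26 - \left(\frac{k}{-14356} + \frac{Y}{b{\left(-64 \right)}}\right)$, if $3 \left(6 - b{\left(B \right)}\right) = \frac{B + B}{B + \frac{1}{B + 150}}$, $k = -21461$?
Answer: $\frac{2893211133951}{631994188} \approx 4577.9$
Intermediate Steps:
$b{\left(B \right)} = 6 - \frac{2 B}{3 \left(B + \frac{1}{150 + B}\right)}$ ($b{\left(B \right)} = 6 - \frac{\left(B + B\right) \frac{1}{B + \frac{1}{B + 150}}}{3} = 6 - \frac{2 B \frac{1}{B + \frac{1}{150 + B}}}{3} = 6 - \frac{2 B}{3 \left(B + \frac{1}{150 + B}\right)}$)
$235 \cdot 26 - \left(\frac{k}{-14356} + \frac{Y}{b{\left(-64 \right)}}\right) = 235 \cdot 26 - \left(- \frac{21461}{-14356} + \frac{8163}{\frac{2}{3} \frac{1}{1 + \left(-64\right)^{2} + 150 \left(-64\right)} \left(9 + 8 \left(-64\right)^{2} + 1200 \left(-64\right)\right)}\right) = 6110 - \left(\left(-21461\right) \left(- \frac{1}{14356}\right) + \frac{8163}{\frac{2}{3} \frac{1}{1 + 4096 - 9600} \left(9 + 8 \cdot 4096 - 76800\right)}\right) = 6110 - \left(\frac{21461}{14356} + \frac{8163}{\frac{2}{3} \frac{1}{-5503} \left(9 + 32768 - 76800\right)}\right) = 6110 - \left(\frac{21461}{14356} + \frac{8163}{\frac{2}{3} \left(- \frac{1}{5503}\right) \left(-44023\right)}\right) = 6110 - \left(\frac{21461}{14356} + \frac{8163}{\frac{88046}{16509}}\right) = 6110 - \left(\frac{21461}{14356} + 8163 \cdot \frac{16509}{88046}\right) = 6110 - \left(\frac{21461}{14356} + \frac{134762967}{88046}\right) = 6110 - \frac{968273354729}{631994188} = \frac{2893211133951}{631994188}$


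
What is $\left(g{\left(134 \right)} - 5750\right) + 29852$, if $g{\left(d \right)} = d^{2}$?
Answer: $42058$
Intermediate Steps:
$\left(g{\left(134 \right)} - 5750\right) + 29852 = \left(134^{2} - 5750\right) + 29852 = \left(17956 - 5750\right) + 29852 = 12206 + 29852 = 42058$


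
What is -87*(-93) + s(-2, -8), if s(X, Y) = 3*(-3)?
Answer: 8082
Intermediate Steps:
s(X, Y) = -9
-87*(-93) + s(-2, -8) = -87*(-93) - 9 = 8091 - 9 = 8082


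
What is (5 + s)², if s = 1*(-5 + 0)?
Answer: 0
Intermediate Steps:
s = -5 (s = 1*(-5) = -5)
(5 + s)² = (5 - 5)² = 0² = 0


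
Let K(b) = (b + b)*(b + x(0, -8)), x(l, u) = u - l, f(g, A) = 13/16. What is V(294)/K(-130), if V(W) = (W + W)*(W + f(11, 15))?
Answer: 231133/47840 ≈ 4.8314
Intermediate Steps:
f(g, A) = 13/16 (f(g, A) = 13*(1/16) = 13/16)
V(W) = 2*W*(13/16 + W) (V(W) = (W + W)*(W + 13/16) = (2*W)*(13/16 + W) = 2*W*(13/16 + W))
K(b) = 2*b*(-8 + b) (K(b) = (b + b)*(b + (-8 - 1*0)) = (2*b)*(b + (-8 + 0)) = (2*b)*(b - 8) = (2*b)*(-8 + b) = 2*b*(-8 + b))
V(294)/K(-130) = ((⅛)*294*(13 + 16*294))/((2*(-130)*(-8 - 130))) = ((⅛)*294*(13 + 4704))/((2*(-130)*(-138))) = ((⅛)*294*4717)/35880 = (693399/4)*(1/35880) = 231133/47840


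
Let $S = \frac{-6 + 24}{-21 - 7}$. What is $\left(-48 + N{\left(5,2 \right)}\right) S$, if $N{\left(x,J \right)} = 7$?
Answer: $\frac{369}{14} \approx 26.357$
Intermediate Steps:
$S = - \frac{9}{14}$ ($S = \frac{18}{-28} = 18 \left(- \frac{1}{28}\right) = - \frac{9}{14} \approx -0.64286$)
$\left(-48 + N{\left(5,2 \right)}\right) S = \left(-48 + 7\right) \left(- \frac{9}{14}\right) = \left(-41\right) \left(- \frac{9}{14}\right) = \frac{369}{14}$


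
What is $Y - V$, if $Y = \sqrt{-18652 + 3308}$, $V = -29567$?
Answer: $29567 + 4 i \sqrt{959} \approx 29567.0 + 123.87 i$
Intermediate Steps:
$Y = 4 i \sqrt{959}$ ($Y = \sqrt{-15344} = 4 i \sqrt{959} \approx 123.87 i$)
$Y - V = 4 i \sqrt{959} - -29567 = 4 i \sqrt{959} + 29567 = 29567 + 4 i \sqrt{959}$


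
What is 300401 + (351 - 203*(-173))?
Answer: 335871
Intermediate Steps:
300401 + (351 - 203*(-173)) = 300401 + (351 + 35119) = 300401 + 35470 = 335871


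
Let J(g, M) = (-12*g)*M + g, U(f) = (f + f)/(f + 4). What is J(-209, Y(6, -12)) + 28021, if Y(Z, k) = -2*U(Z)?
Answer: 108964/5 ≈ 21793.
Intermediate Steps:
U(f) = 2*f/(4 + f) (U(f) = (2*f)/(4 + f) = 2*f/(4 + f))
Y(Z, k) = -4*Z/(4 + Z)
J(g, M) = g - 12*M*g (J(g, M) = -12*M*g + g = g - 12*M*g)
J(-209, Y(6, -12)) + 28021 = -209*(1 - (-48)*6/(4 + 6)) + 28021 = -209*(1 - (-48)*6/10) + 28021 = -209*(1 - 12*(-12/5)) + 28021 = -209*(1 + 144/5) + 28021 = -209*149/5 + 28021 = -31141/5 + 28021 = 108964/5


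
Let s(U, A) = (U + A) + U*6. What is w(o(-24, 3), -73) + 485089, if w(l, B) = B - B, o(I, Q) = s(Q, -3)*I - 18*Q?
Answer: 485089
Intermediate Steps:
s(U, A) = A + 7*U (s(U, A) = (A + U) + 6*U = A + 7*U)
o(I, Q) = -18*Q + I*(-3 + 7*Q) (o(I, Q) = (-3 + 7*Q)*I - 18*Q = I*(-3 + 7*Q) - 18*Q = -18*Q + I*(-3 + 7*Q))
w(l, B) = 0
w(o(-24, 3), -73) + 485089 = 0 + 485089 = 485089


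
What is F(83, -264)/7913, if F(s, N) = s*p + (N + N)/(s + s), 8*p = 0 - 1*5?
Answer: -36557/5254232 ≈ -0.0069576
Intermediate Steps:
p = -5/8 (p = (0 - 1*5)/8 = (0 - 5)/8 = (⅛)*(-5) = -5/8 ≈ -0.62500)
F(s, N) = -5*s/8 + N/s (F(s, N) = s*(-5/8) + (N + N)/(s + s) = -5*s/8 + (2*N)/((2*s)) = -5*s/8 + (2*N)*(1/(2*s)) = -5*s/8 + N/s)
F(83, -264)/7913 = (-5/8*83 - 264/83)/7913 = (-415/8 - 264*1/83)*(1/7913) = (-415/8 - 264/83)*(1/7913) = -36557/664*1/7913 = -36557/5254232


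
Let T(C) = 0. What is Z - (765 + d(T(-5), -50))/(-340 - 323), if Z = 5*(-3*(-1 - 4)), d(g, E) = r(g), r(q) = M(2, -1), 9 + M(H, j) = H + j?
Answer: 50482/663 ≈ 76.142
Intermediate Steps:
M(H, j) = -9 + H + j (M(H, j) = -9 + (H + j) = -9 + H + j)
r(q) = -8 (r(q) = -9 + 2 - 1 = -8)
d(g, E) = -8
Z = 75 (Z = 5*(-3*(-5)) = 5*15 = 75)
Z - (765 + d(T(-5), -50))/(-340 - 323) = 75 - (765 - 8)/(-340 - 323) = 75 - 757/(-663) = 75 - 757*(-1)/663 = 75 - 1*(-757/663) = 75 + 757/663 = 50482/663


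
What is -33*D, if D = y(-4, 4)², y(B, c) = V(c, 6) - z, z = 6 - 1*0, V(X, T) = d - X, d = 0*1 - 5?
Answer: -7425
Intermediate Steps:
d = -5 (d = 0 - 5 = -5)
V(X, T) = -5 - X
z = 6 (z = 6 + 0 = 6)
y(B, c) = -11 - c (y(B, c) = (-5 - c) - 1*6 = (-5 - c) - 6 = -11 - c)
D = 225 (D = (-11 - 1*4)² = (-11 - 4)² = (-15)² = 225)
-33*D = -33*225 = -7425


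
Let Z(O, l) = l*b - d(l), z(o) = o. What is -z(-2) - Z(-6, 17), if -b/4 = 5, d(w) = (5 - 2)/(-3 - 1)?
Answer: 1365/4 ≈ 341.25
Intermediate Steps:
d(w) = -3/4 (d(w) = 3/(-4) = 3*(-1/4) = -3/4)
b = -20 (b = -4*5 = -20)
Z(O, l) = 3/4 - 20*l (Z(O, l) = l*(-20) - 1*(-3/4) = -20*l + 3/4 = 3/4 - 20*l)
-z(-2) - Z(-6, 17) = -1*(-2) - (3/4 - 20*17) = 2 - (3/4 - 340) = 2 - 1*(-1357/4) = 2 + 1357/4 = 1365/4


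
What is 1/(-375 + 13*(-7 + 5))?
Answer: -1/401 ≈ -0.0024938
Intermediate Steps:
1/(-375 + 13*(-7 + 5)) = 1/(-375 + 13*(-2)) = 1/(-375 - 26) = 1/(-401) = -1/401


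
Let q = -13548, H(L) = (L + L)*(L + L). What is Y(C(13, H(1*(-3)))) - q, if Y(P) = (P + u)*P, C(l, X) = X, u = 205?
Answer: 22224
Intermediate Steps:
H(L) = 4*L² (H(L) = (2*L)*(2*L) = 4*L²)
Y(P) = P*(205 + P) (Y(P) = (P + 205)*P = (205 + P)*P = P*(205 + P))
Y(C(13, H(1*(-3)))) - q = (4*(1*(-3))²)*(205 + 4*(1*(-3))²) - 1*(-13548) = (4*(-3)²)*(205 + 4*(-3)²) + 13548 = (4*9)*(205 + 4*9) + 13548 = 36*(205 + 36) + 13548 = 36*241 + 13548 = 8676 + 13548 = 22224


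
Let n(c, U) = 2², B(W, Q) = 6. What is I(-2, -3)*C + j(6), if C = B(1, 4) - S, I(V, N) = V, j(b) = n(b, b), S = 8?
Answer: 8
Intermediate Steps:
n(c, U) = 4
j(b) = 4
C = -2 (C = 6 - 1*8 = 6 - 8 = -2)
I(-2, -3)*C + j(6) = -2*(-2) + 4 = 4 + 4 = 8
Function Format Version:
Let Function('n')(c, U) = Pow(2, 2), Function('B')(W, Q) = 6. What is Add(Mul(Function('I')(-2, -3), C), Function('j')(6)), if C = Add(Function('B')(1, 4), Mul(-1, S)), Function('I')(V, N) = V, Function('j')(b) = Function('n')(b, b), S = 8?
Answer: 8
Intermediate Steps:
Function('n')(c, U) = 4
Function('j')(b) = 4
C = -2 (C = Add(6, Mul(-1, 8)) = Add(6, -8) = -2)
Add(Mul(Function('I')(-2, -3), C), Function('j')(6)) = Add(Mul(-2, -2), 4) = Add(4, 4) = 8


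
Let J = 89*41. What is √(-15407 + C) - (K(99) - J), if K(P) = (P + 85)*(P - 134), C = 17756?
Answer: 10089 + 9*√29 ≈ 10137.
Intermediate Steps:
K(P) = (-134 + P)*(85 + P) (K(P) = (85 + P)*(-134 + P) = (-134 + P)*(85 + P))
J = 3649
√(-15407 + C) - (K(99) - J) = √(-15407 + 17756) - ((-11390 + 99² - 49*99) - 1*3649) = √2349 - ((-11390 + 9801 - 4851) - 3649) = 9*√29 - (-6440 - 3649) = 9*√29 - 1*(-10089) = 9*√29 + 10089 = 10089 + 9*√29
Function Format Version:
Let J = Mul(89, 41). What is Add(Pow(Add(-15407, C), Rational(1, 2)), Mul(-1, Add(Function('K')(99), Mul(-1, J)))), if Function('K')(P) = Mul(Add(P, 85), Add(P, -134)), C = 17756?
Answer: Add(10089, Mul(9, Pow(29, Rational(1, 2)))) ≈ 10137.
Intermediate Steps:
Function('K')(P) = Mul(Add(-134, P), Add(85, P)) (Function('K')(P) = Mul(Add(85, P), Add(-134, P)) = Mul(Add(-134, P), Add(85, P)))
J = 3649
Add(Pow(Add(-15407, C), Rational(1, 2)), Mul(-1, Add(Function('K')(99), Mul(-1, J)))) = Add(Pow(Add(-15407, 17756), Rational(1, 2)), Mul(-1, Add(Add(-11390, Pow(99, 2), Mul(-49, 99)), Mul(-1, 3649)))) = Add(Pow(2349, Rational(1, 2)), Mul(-1, Add(Add(-11390, 9801, -4851), -3649))) = Add(Mul(9, Pow(29, Rational(1, 2))), Mul(-1, Add(-6440, -3649))) = Add(Mul(9, Pow(29, Rational(1, 2))), Mul(-1, -10089)) = Add(Mul(9, Pow(29, Rational(1, 2))), 10089) = Add(10089, Mul(9, Pow(29, Rational(1, 2))))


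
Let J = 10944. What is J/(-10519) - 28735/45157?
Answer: -113780239/67858069 ≈ -1.6767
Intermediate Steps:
J/(-10519) - 28735/45157 = 10944/(-10519) - 28735/45157 = 10944*(-1/10519) - 28735*1/45157 = -10944/10519 - 4105/6451 = -113780239/67858069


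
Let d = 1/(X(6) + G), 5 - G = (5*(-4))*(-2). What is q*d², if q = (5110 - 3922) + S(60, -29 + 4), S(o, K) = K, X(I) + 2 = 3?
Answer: 1163/1156 ≈ 1.0061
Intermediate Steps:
X(I) = 1 (X(I) = -2 + 3 = 1)
G = -35 (G = 5 - 5*(-4)*(-2) = 5 - (-20)*(-2) = 5 - 1*40 = 5 - 40 = -35)
d = -1/34 (d = 1/(1 - 35) = 1/(-34) = -1/34 ≈ -0.029412)
q = 1163 (q = (5110 - 3922) + (-29 + 4) = 1188 - 25 = 1163)
q*d² = 1163*(-1/34)² = 1163*(1/1156) = 1163/1156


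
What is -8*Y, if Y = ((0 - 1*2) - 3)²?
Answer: -200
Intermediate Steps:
Y = 25 (Y = ((0 - 2) - 3)² = (-2 - 3)² = (-5)² = 25)
-8*Y = -8*25 = -200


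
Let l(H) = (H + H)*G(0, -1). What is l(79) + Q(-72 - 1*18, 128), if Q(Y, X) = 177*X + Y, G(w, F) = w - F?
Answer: 22724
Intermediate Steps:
Q(Y, X) = Y + 177*X
l(H) = 2*H (l(H) = (H + H)*(0 - 1*(-1)) = (2*H)*(0 + 1) = (2*H)*1 = 2*H)
l(79) + Q(-72 - 1*18, 128) = 2*79 + ((-72 - 1*18) + 177*128) = 158 + ((-72 - 18) + 22656) = 158 + (-90 + 22656) = 158 + 22566 = 22724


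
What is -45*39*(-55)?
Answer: 96525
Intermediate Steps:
-45*39*(-55) = -1755*(-55) = 96525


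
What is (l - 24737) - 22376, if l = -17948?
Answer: -65061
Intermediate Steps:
(l - 24737) - 22376 = (-17948 - 24737) - 22376 = -42685 - 22376 = -65061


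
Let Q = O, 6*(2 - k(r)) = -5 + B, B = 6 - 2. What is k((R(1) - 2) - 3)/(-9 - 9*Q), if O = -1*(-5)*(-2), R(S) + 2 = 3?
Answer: 13/486 ≈ 0.026749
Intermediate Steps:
B = 4
R(S) = 1 (R(S) = -2 + 3 = 1)
k(r) = 13/6 (k(r) = 2 - (-5 + 4)/6 = 2 - 1/6*(-1) = 2 + 1/6 = 13/6)
O = -10 (O = 5*(-2) = -10)
Q = -10
k((R(1) - 2) - 3)/(-9 - 9*Q) = 13/(6*(-9 - 9*(-10))) = 13/(6*(-9 + 90)) = (13/6)/81 = (13/6)*(1/81) = 13/486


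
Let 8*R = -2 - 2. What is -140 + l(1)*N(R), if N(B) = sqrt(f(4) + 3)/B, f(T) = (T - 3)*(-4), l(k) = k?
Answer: -140 - 2*I ≈ -140.0 - 2.0*I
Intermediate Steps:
R = -1/2 (R = (-2 - 2)/8 = (1/8)*(-4) = -1/2 ≈ -0.50000)
f(T) = 12 - 4*T (f(T) = (-3 + T)*(-4) = 12 - 4*T)
N(B) = I/B (N(B) = sqrt((12 - 4*4) + 3)/B = sqrt((12 - 16) + 3)/B = sqrt(-4 + 3)/B = sqrt(-1)/B = I/B)
-140 + l(1)*N(R) = -140 + 1*(I/(-1/2)) = -140 + 1*(I*(-2)) = -140 + 1*(-2*I) = -140 - 2*I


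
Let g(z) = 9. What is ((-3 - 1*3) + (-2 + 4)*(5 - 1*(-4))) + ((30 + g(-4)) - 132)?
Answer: -81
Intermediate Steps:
((-3 - 1*3) + (-2 + 4)*(5 - 1*(-4))) + ((30 + g(-4)) - 132) = ((-3 - 1*3) + (-2 + 4)*(5 - 1*(-4))) + ((30 + 9) - 132) = ((-3 - 3) + 2*(5 + 4)) + (39 - 132) = (-6 + 2*9) - 93 = (-6 + 18) - 93 = 12 - 93 = -81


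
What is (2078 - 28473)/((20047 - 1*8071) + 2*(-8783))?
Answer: 5279/1118 ≈ 4.7218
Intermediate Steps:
(2078 - 28473)/((20047 - 1*8071) + 2*(-8783)) = -26395/((20047 - 8071) - 17566) = -26395/(11976 - 17566) = -26395/(-5590) = -26395*(-1/5590) = 5279/1118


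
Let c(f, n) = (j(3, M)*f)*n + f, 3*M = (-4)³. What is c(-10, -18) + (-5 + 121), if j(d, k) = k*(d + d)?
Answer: -22934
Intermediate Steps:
M = -64/3 (M = (⅓)*(-4)³ = (⅓)*(-64) = -64/3 ≈ -21.333)
j(d, k) = 2*d*k (j(d, k) = k*(2*d) = 2*d*k)
c(f, n) = f - 128*f*n (c(f, n) = ((2*3*(-64/3))*f)*n + f = (-128*f)*n + f = -128*f*n + f = f - 128*f*n)
c(-10, -18) + (-5 + 121) = -10*(1 - 128*(-18)) + (-5 + 121) = -10*(1 + 2304) + 116 = -10*2305 + 116 = -23050 + 116 = -22934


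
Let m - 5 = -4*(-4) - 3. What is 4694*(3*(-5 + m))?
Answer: 183066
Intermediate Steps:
m = 18 (m = 5 + (-4*(-4) - 3) = 5 + (-1*(-16) - 3) = 5 + (16 - 3) = 5 + 13 = 18)
4694*(3*(-5 + m)) = 4694*(3*(-5 + 18)) = 4694*(3*13) = 4694*39 = 183066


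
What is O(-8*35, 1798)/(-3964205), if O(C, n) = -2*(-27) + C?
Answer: 226/3964205 ≈ 5.7010e-5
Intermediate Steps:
O(C, n) = 54 + C
O(-8*35, 1798)/(-3964205) = (54 - 8*35)/(-3964205) = (54 - 280)*(-1/3964205) = -226*(-1/3964205) = 226/3964205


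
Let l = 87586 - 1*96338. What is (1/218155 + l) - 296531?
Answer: -66599012864/218155 ≈ -3.0528e+5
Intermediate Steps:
l = -8752 (l = 87586 - 96338 = -8752)
(1/218155 + l) - 296531 = (1/218155 - 8752) - 296531 = -1909292559/218155 - 296531 = -66599012864/218155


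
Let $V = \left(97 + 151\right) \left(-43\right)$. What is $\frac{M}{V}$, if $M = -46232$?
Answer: $\frac{5779}{1333} \approx 4.3353$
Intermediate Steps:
$V = -10664$ ($V = 248 \left(-43\right) = -10664$)
$\frac{M}{V} = - \frac{46232}{-10664} = \left(-46232\right) \left(- \frac{1}{10664}\right) = \frac{5779}{1333}$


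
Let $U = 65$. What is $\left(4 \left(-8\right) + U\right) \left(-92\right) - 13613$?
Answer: $-16649$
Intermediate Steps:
$\left(4 \left(-8\right) + U\right) \left(-92\right) - 13613 = \left(4 \left(-8\right) + 65\right) \left(-92\right) - 13613 = \left(-32 + 65\right) \left(-92\right) - 13613 = 33 \left(-92\right) - 13613 = -3036 - 13613 = -16649$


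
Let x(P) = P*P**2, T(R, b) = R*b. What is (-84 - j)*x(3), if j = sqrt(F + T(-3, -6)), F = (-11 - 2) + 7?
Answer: -2268 - 54*sqrt(3) ≈ -2361.5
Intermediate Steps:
x(P) = P**3
F = -6 (F = -13 + 7 = -6)
j = 2*sqrt(3) (j = sqrt(-6 - 3*(-6)) = sqrt(-6 + 18) = sqrt(12) = 2*sqrt(3) ≈ 3.4641)
(-84 - j)*x(3) = (-84 - 2*sqrt(3))*3**3 = (-84 - 2*sqrt(3))*27 = -2268 - 54*sqrt(3)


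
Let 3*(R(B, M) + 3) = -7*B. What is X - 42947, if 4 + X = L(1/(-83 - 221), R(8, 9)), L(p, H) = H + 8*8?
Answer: -128726/3 ≈ -42909.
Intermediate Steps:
R(B, M) = -3 - 7*B/3 (R(B, M) = -3 + (-7*B)/3 = -3 - 7*B/3)
L(p, H) = 64 + H (L(p, H) = H + 64 = 64 + H)
X = 115/3 (X = -4 + (64 + (-3 - 7/3*8)) = -4 + (64 + (-3 - 56/3)) = -4 + (64 - 65/3) = -4 + 127/3 = 115/3 ≈ 38.333)
X - 42947 = 115/3 - 42947 = -128726/3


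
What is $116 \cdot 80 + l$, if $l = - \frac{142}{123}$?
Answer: $\frac{1141298}{123} \approx 9278.8$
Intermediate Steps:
$l = - \frac{142}{123}$ ($l = \left(-142\right) \frac{1}{123} = - \frac{142}{123} \approx -1.1545$)
$116 \cdot 80 + l = 116 \cdot 80 - \frac{142}{123} = 9280 - \frac{142}{123} = \frac{1141298}{123}$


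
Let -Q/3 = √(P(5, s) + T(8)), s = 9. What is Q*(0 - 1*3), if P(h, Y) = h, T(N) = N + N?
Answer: 9*√21 ≈ 41.243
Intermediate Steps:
T(N) = 2*N
Q = -3*√21 (Q = -3*√(5 + 2*8) = -3*√(5 + 16) = -3*√21 ≈ -13.748)
Q*(0 - 1*3) = (-3*√21)*(0 - 1*3) = (-3*√21)*(0 - 3) = -3*√21*(-3) = 9*√21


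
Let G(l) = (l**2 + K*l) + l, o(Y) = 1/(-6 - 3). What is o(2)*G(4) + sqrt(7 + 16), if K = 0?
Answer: -20/9 + sqrt(23) ≈ 2.5736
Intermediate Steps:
o(Y) = -1/9 (o(Y) = 1/(-9) = -1/9)
G(l) = l + l**2 (G(l) = (l**2 + 0*l) + l = (l**2 + 0) + l = l**2 + l = l + l**2)
o(2)*G(4) + sqrt(7 + 16) = -4*(1 + 4)/9 + sqrt(7 + 16) = -4*5/9 + sqrt(23) = -1/9*20 + sqrt(23) = -20/9 + sqrt(23)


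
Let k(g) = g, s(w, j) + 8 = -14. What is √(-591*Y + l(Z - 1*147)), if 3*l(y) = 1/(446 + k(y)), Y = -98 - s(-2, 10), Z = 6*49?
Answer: √142152000135/1779 ≈ 211.93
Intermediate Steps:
Z = 294
s(w, j) = -22 (s(w, j) = -8 - 14 = -22)
Y = -76 (Y = -98 - 1*(-22) = -98 + 22 = -76)
l(y) = 1/(3*(446 + y))
√(-591*Y + l(Z - 1*147)) = √(-591*(-76) + 1/(3*(446 + (294 - 1*147)))) = √(44916 + 1/(3*(446 + (294 - 147)))) = √(44916 + 1/(3*(446 + 147))) = √(44916 + (⅓)/593) = √(44916 + (⅓)*(1/593)) = √(44916 + 1/1779) = √(79905565/1779) = √142152000135/1779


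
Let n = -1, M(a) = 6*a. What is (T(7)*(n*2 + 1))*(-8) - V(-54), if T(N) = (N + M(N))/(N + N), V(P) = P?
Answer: 82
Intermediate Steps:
T(N) = 7/2 (T(N) = (N + 6*N)/(N + N) = (7*N)/((2*N)) = (7*N)*(1/(2*N)) = 7/2)
(T(7)*(n*2 + 1))*(-8) - V(-54) = (7*(-1*2 + 1)/2)*(-8) - 1*(-54) = (7*(-2 + 1)/2)*(-8) + 54 = ((7/2)*(-1))*(-8) + 54 = -7/2*(-8) + 54 = 28 + 54 = 82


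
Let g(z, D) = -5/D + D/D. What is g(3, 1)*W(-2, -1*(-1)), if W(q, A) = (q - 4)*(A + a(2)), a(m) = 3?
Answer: 96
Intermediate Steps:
g(z, D) = 1 - 5/D (g(z, D) = -5/D + 1 = 1 - 5/D)
W(q, A) = (-4 + q)*(3 + A) (W(q, A) = (q - 4)*(A + 3) = (-4 + q)*(3 + A))
g(3, 1)*W(-2, -1*(-1)) = ((-5 + 1)/1)*(-12 - (-4)*(-1) + 3*(-2) - 1*(-1)*(-2)) = (1*(-4))*(-12 - 4*1 - 6 + 1*(-2)) = -4*(-12 - 4 - 6 - 2) = -4*(-24) = 96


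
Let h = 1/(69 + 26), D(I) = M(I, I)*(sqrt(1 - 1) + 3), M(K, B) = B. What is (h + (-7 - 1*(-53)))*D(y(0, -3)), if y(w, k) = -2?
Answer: -26226/95 ≈ -276.06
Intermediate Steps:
D(I) = 3*I (D(I) = I*(sqrt(1 - 1) + 3) = I*(sqrt(0) + 3) = I*(0 + 3) = I*3 = 3*I)
h = 1/95 ≈ 0.010526
(h + (-7 - 1*(-53)))*D(y(0, -3)) = (1/95 + (-7 - 1*(-53)))*(3*(-2)) = (1/95 + (-7 + 53))*(-6) = (1/95 + 46)*(-6) = (4371/95)*(-6) = -26226/95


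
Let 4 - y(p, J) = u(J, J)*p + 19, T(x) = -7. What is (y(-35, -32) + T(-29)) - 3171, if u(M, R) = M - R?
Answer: -3193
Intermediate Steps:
y(p, J) = -15 (y(p, J) = 4 - ((J - J)*p + 19) = 4 - (0*p + 19) = 4 - (0 + 19) = 4 - 1*19 = 4 - 19 = -15)
(y(-35, -32) + T(-29)) - 3171 = (-15 - 7) - 3171 = -22 - 3171 = -3193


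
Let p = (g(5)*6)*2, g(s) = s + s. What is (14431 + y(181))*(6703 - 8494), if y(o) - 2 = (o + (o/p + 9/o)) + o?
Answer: -191864600877/7240 ≈ -2.6501e+7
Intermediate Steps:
g(s) = 2*s
p = 120 (p = ((2*5)*6)*2 = (10*6)*2 = 60*2 = 120)
y(o) = 2 + 9/o + 241*o/120 (y(o) = 2 + ((o + (o/120 + 9/o)) + o) = 2 + ((o + (9/o + o/120)) + o) = 2 + ((9/o + 121*o/120) + o) = 2 + (9/o + 241*o/120) = 2 + 9/o + 241*o/120)
(14431 + y(181))*(6703 - 8494) = (14431 + (2 + 9/181 + (241/120)*181))*(6703 - 8494) = (14431 + (2 + 9*(1/181) + 43621/120))*(-1791) = (14431 + (2 + 9/181 + 43621/120))*(-1791) = (14431 + 7939921/21720)*(-1791) = (321381241/21720)*(-1791) = -191864600877/7240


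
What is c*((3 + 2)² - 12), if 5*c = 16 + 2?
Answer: 234/5 ≈ 46.800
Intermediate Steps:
c = 18/5 (c = (16 + 2)/5 = (⅕)*18 = 18/5 ≈ 3.6000)
c*((3 + 2)² - 12) = 18*((3 + 2)² - 12)/5 = 18*(5² - 12)/5 = 18*(25 - 12)/5 = (18/5)*13 = 234/5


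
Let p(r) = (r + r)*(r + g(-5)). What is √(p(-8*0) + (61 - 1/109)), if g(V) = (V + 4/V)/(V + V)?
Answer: 2*√181158/109 ≈ 7.8097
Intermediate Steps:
g(V) = (V + 4/V)/(2*V) (g(V) = (V + 4/V)/((2*V)) = (V + 4/V)*(1/(2*V)) = (V + 4/V)/(2*V))
p(r) = 2*r*(29/50 + r) (p(r) = (r + r)*(r + (½ + 2/(-5)²)) = (2*r)*(r + (½ + 2*(1/25))) = (2*r)*(r + (½ + 2/25)) = (2*r)*(r + 29/50) = (2*r)*(29/50 + r) = 2*r*(29/50 + r))
√(p(-8*0) + (61 - 1/109)) = √((-8*0)*(29 + 50*(-8*0))/25 + (61 - 1/109)) = √((1/25)*0*(29 + 50*0) + (61 - 1*1/109)) = √((1/25)*0*(29 + 0) + (61 - 1/109)) = √((1/25)*0*29 + 6648/109) = √(0 + 6648/109) = √(6648/109) = 2*√181158/109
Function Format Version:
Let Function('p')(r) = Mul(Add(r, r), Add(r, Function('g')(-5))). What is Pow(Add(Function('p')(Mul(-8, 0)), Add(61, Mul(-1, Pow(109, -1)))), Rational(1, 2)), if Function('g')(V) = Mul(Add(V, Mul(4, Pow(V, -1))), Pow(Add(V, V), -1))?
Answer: Mul(Rational(2, 109), Pow(181158, Rational(1, 2))) ≈ 7.8097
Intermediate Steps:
Function('g')(V) = Mul(Rational(1, 2), Pow(V, -1), Add(V, Mul(4, Pow(V, -1)))) (Function('g')(V) = Mul(Add(V, Mul(4, Pow(V, -1))), Pow(Mul(2, V), -1)) = Mul(Add(V, Mul(4, Pow(V, -1))), Mul(Rational(1, 2), Pow(V, -1))) = Mul(Rational(1, 2), Pow(V, -1), Add(V, Mul(4, Pow(V, -1)))))
Function('p')(r) = Mul(2, r, Add(Rational(29, 50), r)) (Function('p')(r) = Mul(Add(r, r), Add(r, Add(Rational(1, 2), Mul(2, Pow(-5, -2))))) = Mul(Mul(2, r), Add(r, Add(Rational(1, 2), Mul(2, Rational(1, 25))))) = Mul(Mul(2, r), Add(r, Add(Rational(1, 2), Rational(2, 25)))) = Mul(Mul(2, r), Add(r, Rational(29, 50))) = Mul(Mul(2, r), Add(Rational(29, 50), r)) = Mul(2, r, Add(Rational(29, 50), r)))
Pow(Add(Function('p')(Mul(-8, 0)), Add(61, Mul(-1, Pow(109, -1)))), Rational(1, 2)) = Pow(Add(Mul(Rational(1, 25), Mul(-8, 0), Add(29, Mul(50, Mul(-8, 0)))), Add(61, Mul(-1, Pow(109, -1)))), Rational(1, 2)) = Pow(Add(Mul(Rational(1, 25), 0, Add(29, Mul(50, 0))), Add(61, Mul(-1, Rational(1, 109)))), Rational(1, 2)) = Pow(Add(Mul(Rational(1, 25), 0, Add(29, 0)), Add(61, Rational(-1, 109))), Rational(1, 2)) = Pow(Add(Mul(Rational(1, 25), 0, 29), Rational(6648, 109)), Rational(1, 2)) = Pow(Add(0, Rational(6648, 109)), Rational(1, 2)) = Pow(Rational(6648, 109), Rational(1, 2)) = Mul(Rational(2, 109), Pow(181158, Rational(1, 2)))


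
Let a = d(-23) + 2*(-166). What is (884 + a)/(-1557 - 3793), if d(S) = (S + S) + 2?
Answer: -254/2675 ≈ -0.094953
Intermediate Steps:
d(S) = 2 + 2*S (d(S) = 2*S + 2 = 2 + 2*S)
a = -376 (a = (2 + 2*(-23)) + 2*(-166) = (2 - 46) - 332 = -44 - 332 = -376)
(884 + a)/(-1557 - 3793) = (884 - 376)/(-1557 - 3793) = 508/(-5350) = 508*(-1/5350) = -254/2675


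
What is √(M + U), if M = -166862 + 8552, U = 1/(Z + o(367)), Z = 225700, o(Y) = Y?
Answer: I*√8090636530467523/226067 ≈ 397.88*I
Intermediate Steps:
U = 1/226067 (U = 1/(225700 + 367) = 1/226067 ≈ 4.4235e-6)
M = -158310
√(M + U) = √(-158310 + 1/226067) = √(-35788666769/226067) = I*√8090636530467523/226067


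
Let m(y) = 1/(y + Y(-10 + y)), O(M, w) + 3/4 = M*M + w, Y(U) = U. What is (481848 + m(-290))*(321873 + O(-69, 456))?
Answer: 371953228895883/2360 ≈ 1.5761e+11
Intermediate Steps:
O(M, w) = -¾ + w + M² (O(M, w) = -¾ + (M*M + w) = -¾ + (M² + w) = -¾ + (w + M²) = -¾ + w + M²)
m(y) = 1/(-10 + 2*y) (m(y) = 1/(y + (-10 + y)) = 1/(-10 + 2*y))
(481848 + m(-290))*(321873 + O(-69, 456)) = (481848 + 1/(2*(-5 - 290)))*(321873 + (-¾ + 456 + (-69)²)) = (481848 + (½)/(-295))*(321873 + (-¾ + 456 + 4761)) = (481848 + (½)*(-1/295))*(321873 + 20865/4) = (481848 - 1/590)*(1308357/4) = (284290319/590)*(1308357/4) = 371953228895883/2360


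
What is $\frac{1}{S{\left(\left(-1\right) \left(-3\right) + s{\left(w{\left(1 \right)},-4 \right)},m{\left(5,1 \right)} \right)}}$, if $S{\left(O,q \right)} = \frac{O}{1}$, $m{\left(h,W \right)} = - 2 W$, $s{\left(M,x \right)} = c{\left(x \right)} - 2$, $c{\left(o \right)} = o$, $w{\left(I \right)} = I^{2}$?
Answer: $- \frac{1}{3} \approx -0.33333$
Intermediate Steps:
$s{\left(M,x \right)} = -2 + x$ ($s{\left(M,x \right)} = x - 2 = -2 + x$)
$S{\left(O,q \right)} = O$ ($S{\left(O,q \right)} = O 1 = O$)
$\frac{1}{S{\left(\left(-1\right) \left(-3\right) + s{\left(w{\left(1 \right)},-4 \right)},m{\left(5,1 \right)} \right)}} = \frac{1}{\left(-1\right) \left(-3\right) - 6} = \frac{1}{3 - 6} = \frac{1}{-3} = - \frac{1}{3}$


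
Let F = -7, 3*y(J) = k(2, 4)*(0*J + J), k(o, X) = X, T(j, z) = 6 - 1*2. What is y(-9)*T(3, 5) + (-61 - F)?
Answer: -102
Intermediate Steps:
T(j, z) = 4 (T(j, z) = 6 - 2 = 4)
y(J) = 4*J/3 (y(J) = (4*(0*J + J))/3 = (4*(0 + J))/3 = (4*J)/3 = 4*J/3)
y(-9)*T(3, 5) + (-61 - F) = ((4/3)*(-9))*4 + (-61 - 1*(-7)) = -12*4 + (-61 + 7) = -48 - 54 = -102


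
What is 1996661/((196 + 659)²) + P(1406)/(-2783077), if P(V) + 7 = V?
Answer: 5555838601922/2034498863925 ≈ 2.7308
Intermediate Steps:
P(V) = -7 + V
1996661/((196 + 659)²) + P(1406)/(-2783077) = 1996661/((196 + 659)²) + (-7 + 1406)/(-2783077) = 1996661/(855²) + 1399*(-1/2783077) = 1996661/731025 - 1399/2783077 = 5555838601922/2034498863925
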